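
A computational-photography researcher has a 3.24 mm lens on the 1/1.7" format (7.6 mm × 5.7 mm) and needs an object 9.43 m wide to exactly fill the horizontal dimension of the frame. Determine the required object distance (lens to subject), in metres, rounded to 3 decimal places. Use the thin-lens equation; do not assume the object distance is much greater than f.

W: 9.43 m = 9430 mm.
Magnification m = w/W = dᵢ/dₒ; combined with 1/f = 1/dₒ + 1/dᵢ this gives dₒ = f·(1 + W/w).
dₒ = 3.24 mm × (1 + 9430/7.6) = 3.24 × 1241.7895 ≈ 4023.398 mm = 4.0234 m.

4.023 m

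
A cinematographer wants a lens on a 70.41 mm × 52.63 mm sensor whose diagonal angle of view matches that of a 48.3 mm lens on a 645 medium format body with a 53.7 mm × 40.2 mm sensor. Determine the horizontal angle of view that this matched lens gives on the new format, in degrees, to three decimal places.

Sensor diagonal = √(53.7² + 40.2²) = √4499.7300 ≈ 67.0800 mm.
Sensor diagonal = √(70.41² + 52.63²) = √7727.4850 ≈ 87.9061 mm.
Equal diagonal AOV ⇒ f₂ = f₁ · 87.9061/67.0800 = 48.3 × 1.31047 ≈ 63.2955 mm.
Horizontal AOV on the new format = 2·arctan(70.41 / (2 × 63.2955)) = 2·arctan(0.55620) ≈ 58.1657°.

58.166°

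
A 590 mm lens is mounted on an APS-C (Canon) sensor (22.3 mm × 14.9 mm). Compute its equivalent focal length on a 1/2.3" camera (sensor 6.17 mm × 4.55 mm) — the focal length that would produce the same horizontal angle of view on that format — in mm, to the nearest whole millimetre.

Equal angle of view means equal width/f ratio, so f₂ = f₁ · (width₂/width₁) = 590 × 6.17/22.3.
f₂ = 590 × 0.27668 ≈ 163.242 mm.

163 mm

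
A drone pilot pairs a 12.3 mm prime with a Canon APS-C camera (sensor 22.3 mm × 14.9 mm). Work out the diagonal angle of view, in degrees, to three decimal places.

Sensor diagonal = √(22.3² + 14.9²) = √719.3000 ≈ 26.8198 mm.
Angle of view α = 2·arctan(d/2f) with d = 26.8198 mm and f = 12.3 mm.
d/2f = 1.09023; arctan(1.09023) ≈ 47.4719°, so α ≈ 94.9438°.

94.944°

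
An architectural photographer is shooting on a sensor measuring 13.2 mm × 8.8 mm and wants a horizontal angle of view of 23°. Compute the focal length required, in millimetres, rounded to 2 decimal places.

32.44 mm

From α = 2·arctan(w/2f) we get f = w / (2·tan(α/2)).
With w = 13.2 mm and α/2 = 11.5°, tan(α/2) ≈ 0.20345, so f ≈ 13.2 / 0.40690 ≈ 32.4400 mm.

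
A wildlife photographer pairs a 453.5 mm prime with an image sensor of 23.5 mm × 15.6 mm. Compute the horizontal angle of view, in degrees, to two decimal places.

2.97°

Angle of view α = 2·arctan(w/2f) with w = 23.5 mm and f = 453.5 mm.
w/2f = 0.02591; arctan(0.02591) ≈ 1.4842°, so α ≈ 2.9684°.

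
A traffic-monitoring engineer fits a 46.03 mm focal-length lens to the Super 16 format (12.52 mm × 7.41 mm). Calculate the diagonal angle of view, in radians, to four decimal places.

Sensor diagonal = √(12.52² + 7.41²) = √211.6585 ≈ 14.5485 mm.
Angle of view α = 2·arctan(d/2f) with d = 14.5485 mm and f = 46.03 mm.
d/2f = 0.15803; arctan(0.15803) ≈ 0.1567 rad, so α ≈ 0.3135 rad.

0.3135 rad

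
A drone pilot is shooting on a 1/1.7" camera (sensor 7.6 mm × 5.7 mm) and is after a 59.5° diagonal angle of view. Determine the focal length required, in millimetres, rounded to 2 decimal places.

Sensor diagonal = √(7.6² + 5.7²) = √90.2500 ≈ 9.5000 mm.
From α = 2·arctan(d/2f) we get f = d / (2·tan(α/2)).
With d = 9.5000 mm and α/2 = 29.75°, tan(α/2) ≈ 0.57155, so f ≈ 9.5000 / 1.14309 ≈ 8.3108 mm.

8.31 mm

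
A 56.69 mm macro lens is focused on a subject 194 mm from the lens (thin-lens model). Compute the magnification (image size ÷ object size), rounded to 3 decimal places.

Thin lens: 1/f = 1/dₒ + 1/dᵢ → 1/dᵢ = 1/56.69 − 1/194 = 0.0124852 mm⁻¹, so dᵢ ≈ 80.0951 mm.
Magnification m = dᵢ/dₒ = 80.0951/194 ≈ 0.41286.

0.413×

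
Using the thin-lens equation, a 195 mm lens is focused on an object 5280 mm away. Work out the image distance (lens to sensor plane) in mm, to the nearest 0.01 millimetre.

1/dᵢ = 1/f − 1/dₒ = 1/195 − 1/5280 = 0.0049388 mm⁻¹.
dᵢ = 1/0.0049388 ≈ 202.4779 mm.

202.48 mm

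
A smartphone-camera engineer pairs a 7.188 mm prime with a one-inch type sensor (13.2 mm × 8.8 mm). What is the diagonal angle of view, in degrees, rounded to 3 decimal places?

95.636°

Sensor diagonal = √(13.2² + 8.8²) = √251.6800 ≈ 15.8644 mm.
Angle of view α = 2·arctan(d/2f) with d = 15.8644 mm and f = 7.188 mm.
d/2f = 1.10354; arctan(1.10354) ≈ 47.8178°, so α ≈ 95.6356°.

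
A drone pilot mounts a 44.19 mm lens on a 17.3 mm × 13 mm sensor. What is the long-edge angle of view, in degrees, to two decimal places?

22.15°

Angle of view α = 2·arctan(w/2f) with w = 17.3 mm and f = 44.19 mm.
w/2f = 0.19575; arctan(0.19575) ≈ 11.0754°, so α ≈ 22.1507°.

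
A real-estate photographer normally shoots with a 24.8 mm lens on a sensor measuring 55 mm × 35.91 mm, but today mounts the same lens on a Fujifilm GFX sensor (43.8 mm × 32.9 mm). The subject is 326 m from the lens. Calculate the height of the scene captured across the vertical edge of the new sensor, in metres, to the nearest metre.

432 m

The focal length stays 24.8 mm; the relevant sensor dimension is now h = 32.9 mm. Object distance dₒ = 326 m = 326000 mm.
Thin-lens field height W = h·(dₒ − f)/f = 32.9 × (326000 − 24.8)/24.8 ≈ 432442.906 mm = 432.443 m.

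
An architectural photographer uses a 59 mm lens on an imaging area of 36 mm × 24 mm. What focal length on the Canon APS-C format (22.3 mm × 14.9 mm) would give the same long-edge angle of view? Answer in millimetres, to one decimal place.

Equal angle of view means equal width/f ratio, so f₂ = f₁ · (width₂/width₁) = 59 × 22.3/36.
f₂ = 59 × 0.61944 ≈ 36.547 mm.

36.5 mm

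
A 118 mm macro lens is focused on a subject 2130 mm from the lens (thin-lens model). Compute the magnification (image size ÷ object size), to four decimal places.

Thin lens: 1/f = 1/dₒ + 1/dᵢ → 1/dᵢ = 1/118 − 1/2130 = 0.0080051 mm⁻¹, so dᵢ ≈ 124.9205 mm.
Magnification m = dᵢ/dₒ = 124.9205/2130 ≈ 0.05865.

0.0586×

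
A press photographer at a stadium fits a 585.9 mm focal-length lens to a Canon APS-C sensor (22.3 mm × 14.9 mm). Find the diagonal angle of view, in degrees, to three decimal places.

2.622°

Sensor diagonal = √(22.3² + 14.9²) = √719.3000 ≈ 26.8198 mm.
Angle of view α = 2·arctan(d/2f) with d = 26.8198 mm and f = 585.9 mm.
d/2f = 0.02289; arctan(0.02289) ≈ 1.3111°, so α ≈ 2.6223°.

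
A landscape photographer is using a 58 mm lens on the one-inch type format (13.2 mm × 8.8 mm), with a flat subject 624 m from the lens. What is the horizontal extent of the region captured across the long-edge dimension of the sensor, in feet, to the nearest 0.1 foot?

dₒ: 624 m = 624000 mm.
Similar triangles through the lens centre give W/dₒ = w/dᵢ; with 1/f = 1/dₒ + 1/dᵢ this gives W = w·(dₒ − f)/f.
W = 13.2 mm × (624000 − 58) / 58 = 13.2 × 10757.6207 ≈ 142000.593 mm = 142000.593/304.8 ft = 465.881 ft.

465.9 ft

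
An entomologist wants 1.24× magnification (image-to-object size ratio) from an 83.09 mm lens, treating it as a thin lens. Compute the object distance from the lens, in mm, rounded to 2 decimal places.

With m = dᵢ/dₒ and 1/f = 1/dₒ + 1/dᵢ, substituting dᵢ = m·dₒ gives 1/f = (1 + 1/m)/dₒ, hence dₒ = f·(1 + 1/m).
dₒ = 83.09 × (1 + 1/1.24) = 83.09 × 1.80645 ≈ 150.098 mm.

150.10 mm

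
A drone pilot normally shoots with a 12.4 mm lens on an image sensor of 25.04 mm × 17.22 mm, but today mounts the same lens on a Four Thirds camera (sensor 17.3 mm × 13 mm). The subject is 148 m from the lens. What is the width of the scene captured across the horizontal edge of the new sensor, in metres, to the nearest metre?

206 m

The focal length stays 12.4 mm; the relevant sensor dimension is now w = 17.3 mm. Object distance dₒ = 148 m = 148000 mm.
Thin-lens field width W = w·(dₒ − f)/f = 17.3 × (148000 − 12.4)/12.4 ≈ 206466.571 mm = 206.467 m.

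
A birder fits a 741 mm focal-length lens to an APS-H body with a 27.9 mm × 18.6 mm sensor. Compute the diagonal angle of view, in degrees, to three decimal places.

2.592°

Sensor diagonal = √(27.9² + 18.6²) = √1124.3700 ≈ 33.5316 mm.
Angle of view α = 2·arctan(d/2f) with d = 33.5316 mm and f = 741 mm.
d/2f = 0.02263; arctan(0.02263) ≈ 1.2961°, so α ≈ 2.5923°.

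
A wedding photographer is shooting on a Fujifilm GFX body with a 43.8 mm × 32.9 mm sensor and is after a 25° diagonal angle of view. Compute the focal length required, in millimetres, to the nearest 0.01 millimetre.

123.55 mm

Sensor diagonal = √(43.8² + 32.9²) = √3000.8500 ≈ 54.7800 mm.
From α = 2·arctan(d/2f) we get f = d / (2·tan(α/2)).
With d = 54.7800 mm and α/2 = 12.5°, tan(α/2) ≈ 0.22169, so f ≈ 54.7800 / 0.44339 ≈ 123.5483 mm.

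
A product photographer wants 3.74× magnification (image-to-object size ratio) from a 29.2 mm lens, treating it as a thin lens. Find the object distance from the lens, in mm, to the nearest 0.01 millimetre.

37.01 mm

With m = dᵢ/dₒ and 1/f = 1/dₒ + 1/dᵢ, substituting dᵢ = m·dₒ gives 1/f = (1 + 1/m)/dₒ, hence dₒ = f·(1 + 1/m).
dₒ = 29.2 × (1 + 1/3.74) = 29.2 × 1.26738 ≈ 37.007 mm.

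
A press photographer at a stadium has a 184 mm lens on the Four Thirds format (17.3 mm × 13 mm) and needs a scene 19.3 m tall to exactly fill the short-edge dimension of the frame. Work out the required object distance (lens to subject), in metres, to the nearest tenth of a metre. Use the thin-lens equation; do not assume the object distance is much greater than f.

273.4 m

W: 19.3 m = 19300 mm.
Magnification m = h/W = dᵢ/dₒ; combined with 1/f = 1/dₒ + 1/dᵢ this gives dₒ = f·(1 + W/h).
dₒ = 184 mm × (1 + 19300/13) = 184 × 1485.6154 ≈ 273353.231 mm = 273.353 m.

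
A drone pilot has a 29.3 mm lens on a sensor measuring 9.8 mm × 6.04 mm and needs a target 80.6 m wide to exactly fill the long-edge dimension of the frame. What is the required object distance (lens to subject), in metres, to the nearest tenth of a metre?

W: 80.6 m = 80600 mm.
Magnification m = w/W = dᵢ/dₒ; combined with 1/f = 1/dₒ + 1/dᵢ this gives dₒ = f·(1 + W/w).
dₒ = 29.3 mm × (1 + 80600/9.8) = 29.3 × 8225.4898 ≈ 241006.851 mm = 241.007 m.

241.0 m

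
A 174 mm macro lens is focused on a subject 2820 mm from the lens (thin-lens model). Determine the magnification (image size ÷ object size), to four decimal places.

Thin lens: 1/f = 1/dₒ + 1/dᵢ → 1/dᵢ = 1/174 − 1/2820 = 0.0053925 mm⁻¹, so dᵢ ≈ 185.4422 mm.
Magnification m = dᵢ/dₒ = 185.4422/2820 ≈ 0.06576.

0.0658×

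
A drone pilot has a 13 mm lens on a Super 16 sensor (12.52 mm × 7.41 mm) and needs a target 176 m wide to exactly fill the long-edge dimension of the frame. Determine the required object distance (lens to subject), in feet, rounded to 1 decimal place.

W: 176 m = 176000 mm.
Magnification m = w/W = dᵢ/dₒ; combined with 1/f = 1/dₒ + 1/dᵢ this gives dₒ = f·(1 + W/w).
dₒ = 13 mm × (1 + 176000/12.52) = 13 × 14058.5080 ≈ 182760.604 mm = 182760.604/304.8 ft = 599.608 ft.

599.6 ft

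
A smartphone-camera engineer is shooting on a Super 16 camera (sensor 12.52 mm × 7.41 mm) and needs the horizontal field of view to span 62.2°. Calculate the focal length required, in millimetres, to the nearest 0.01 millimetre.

From α = 2·arctan(w/2f) we get f = w / (2·tan(α/2)).
With w = 12.52 mm and α/2 = 31.1°, tan(α/2) ≈ 0.60324, so f ≈ 12.52 / 1.20648 ≈ 10.3773 mm.

10.38 mm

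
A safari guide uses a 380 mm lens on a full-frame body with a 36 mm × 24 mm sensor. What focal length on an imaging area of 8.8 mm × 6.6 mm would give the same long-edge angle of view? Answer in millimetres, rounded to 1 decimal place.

92.9 mm

Equal angle of view means equal width/f ratio, so f₂ = f₁ · (width₂/width₁) = 380 × 8.8/36.
f₂ = 380 × 0.24444 ≈ 92.889 mm.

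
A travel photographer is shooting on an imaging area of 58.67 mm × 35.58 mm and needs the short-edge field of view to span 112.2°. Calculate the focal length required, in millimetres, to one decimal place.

From α = 2·arctan(h/2f) we get f = h / (2·tan(α/2)).
With h = 35.58 mm and α/2 = 56.1°, tan(α/2) ≈ 1.48816, so f ≈ 35.58 / 2.97631 ≈ 11.9544 mm.

12.0 mm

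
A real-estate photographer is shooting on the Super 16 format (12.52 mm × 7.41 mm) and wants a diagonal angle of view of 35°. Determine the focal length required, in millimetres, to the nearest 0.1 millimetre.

23.1 mm

Sensor diagonal = √(12.52² + 7.41²) = √211.6585 ≈ 14.5485 mm.
From α = 2·arctan(d/2f) we get f = d / (2·tan(α/2)).
With d = 14.5485 mm and α/2 = 17.5°, tan(α/2) ≈ 0.31530, so f ≈ 14.5485 / 0.63060 ≈ 23.0710 mm.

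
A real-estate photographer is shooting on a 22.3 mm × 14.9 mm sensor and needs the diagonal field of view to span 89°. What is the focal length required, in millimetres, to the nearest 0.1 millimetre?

Sensor diagonal = √(22.3² + 14.9²) = √719.3000 ≈ 26.8198 mm.
From α = 2·arctan(d/2f) we get f = d / (2·tan(α/2)).
With d = 26.8198 mm and α/2 = 44.5°, tan(α/2) ≈ 0.98270, so f ≈ 26.8198 / 1.96539 ≈ 13.6460 mm.

13.6 mm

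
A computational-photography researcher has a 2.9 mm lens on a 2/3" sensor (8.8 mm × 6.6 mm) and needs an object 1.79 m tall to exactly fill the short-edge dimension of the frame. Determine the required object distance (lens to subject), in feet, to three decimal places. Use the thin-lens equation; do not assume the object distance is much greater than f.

2.590 ft

W: 1.79 m = 1790 mm.
Magnification m = h/W = dᵢ/dₒ; combined with 1/f = 1/dₒ + 1/dᵢ this gives dₒ = f·(1 + W/h).
dₒ = 2.9 mm × (1 + 1790/6.6) = 2.9 × 272.2121 ≈ 789.415 mm = 789.415/304.8 ft = 2.58994 ft.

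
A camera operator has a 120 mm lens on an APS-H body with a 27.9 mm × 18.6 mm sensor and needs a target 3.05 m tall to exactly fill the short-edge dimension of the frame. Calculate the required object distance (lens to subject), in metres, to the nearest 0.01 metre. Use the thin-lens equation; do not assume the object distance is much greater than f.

19.80 m

W: 3.05 m = 3050 mm.
Magnification m = h/W = dᵢ/dₒ; combined with 1/f = 1/dₒ + 1/dᵢ this gives dₒ = f·(1 + W/h).
dₒ = 120 mm × (1 + 3050/18.6) = 120 × 164.9785 ≈ 19797.419 mm = 19.7974 m.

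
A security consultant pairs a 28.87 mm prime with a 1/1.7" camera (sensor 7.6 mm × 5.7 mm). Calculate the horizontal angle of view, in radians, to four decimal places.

Angle of view α = 2·arctan(w/2f) with w = 7.6 mm and f = 28.87 mm.
w/2f = 0.13162; arctan(0.13162) ≈ 0.1309 rad, so α ≈ 0.2617 rad.

0.2617 rad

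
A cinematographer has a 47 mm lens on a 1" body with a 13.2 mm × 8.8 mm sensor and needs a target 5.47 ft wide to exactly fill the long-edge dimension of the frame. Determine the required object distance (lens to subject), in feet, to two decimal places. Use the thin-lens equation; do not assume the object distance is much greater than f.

W: 5.47 ft × 304.8 mm/ft = 1667.26 mm.
Magnification m = w/W = dᵢ/dₒ; combined with 1/f = 1/dₒ + 1/dᵢ this gives dₒ = f·(1 + W/w).
dₒ = 47 mm × (1 + 1667.26/13.2) = 47 × 127.3073 ≈ 5983.442 mm = 5983.442/304.8 ft = 19.6307 ft.

19.63 ft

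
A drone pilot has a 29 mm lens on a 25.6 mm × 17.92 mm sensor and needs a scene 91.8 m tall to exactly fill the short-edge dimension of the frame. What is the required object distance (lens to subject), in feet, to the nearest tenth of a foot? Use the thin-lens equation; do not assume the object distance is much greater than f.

W: 91.8 m = 91800 mm.
Magnification m = h/W = dᵢ/dₒ; combined with 1/f = 1/dₒ + 1/dᵢ this gives dₒ = f·(1 + W/h).
dₒ = 29 mm × (1 + 91800/17.92) = 29 × 5123.7679 ≈ 148589.268 mm = 148589.268/304.8 ft = 487.498 ft.

487.5 ft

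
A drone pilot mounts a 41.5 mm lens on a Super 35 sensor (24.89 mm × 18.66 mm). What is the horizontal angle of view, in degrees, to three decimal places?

33.386°

Angle of view α = 2·arctan(w/2f) with w = 24.89 mm and f = 41.5 mm.
w/2f = 0.29988; arctan(0.29988) ≈ 16.6929°, so α ≈ 33.3858°.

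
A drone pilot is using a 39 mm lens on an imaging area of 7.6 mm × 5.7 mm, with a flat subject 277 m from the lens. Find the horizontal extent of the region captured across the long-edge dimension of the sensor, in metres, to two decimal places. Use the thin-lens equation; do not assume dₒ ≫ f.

53.97 m

dₒ: 277 m = 277000 mm.
Similar triangles through the lens centre give W/dₒ = w/dᵢ; with 1/f = 1/dₒ + 1/dᵢ this gives W = w·(dₒ − f)/f.
W = 7.6 mm × (277000 − 39) / 39 = 7.6 × 7101.5641 ≈ 53971.887 mm = 53.9719 m.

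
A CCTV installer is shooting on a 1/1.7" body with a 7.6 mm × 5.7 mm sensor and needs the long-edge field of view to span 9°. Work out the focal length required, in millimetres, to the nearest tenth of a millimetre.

From α = 2·arctan(w/2f) we get f = w / (2·tan(α/2)).
With w = 7.6 mm and α/2 = 4.5°, tan(α/2) ≈ 0.07870, so f ≈ 7.6 / 0.15740 ≈ 48.2836 mm.

48.3 mm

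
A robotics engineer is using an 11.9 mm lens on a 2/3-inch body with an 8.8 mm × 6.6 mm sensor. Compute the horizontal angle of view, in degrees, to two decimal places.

40.58°

Angle of view α = 2·arctan(w/2f) with w = 8.8 mm and f = 11.9 mm.
w/2f = 0.36975; arctan(0.36975) ≈ 20.2918°, so α ≈ 40.5835°.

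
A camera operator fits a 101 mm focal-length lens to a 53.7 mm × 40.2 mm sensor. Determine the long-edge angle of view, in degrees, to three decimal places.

Angle of view α = 2·arctan(w/2f) with w = 53.7 mm and f = 101 mm.
w/2f = 0.26584; arctan(0.26584) ≈ 14.8873°, so α ≈ 29.7745°.

29.775°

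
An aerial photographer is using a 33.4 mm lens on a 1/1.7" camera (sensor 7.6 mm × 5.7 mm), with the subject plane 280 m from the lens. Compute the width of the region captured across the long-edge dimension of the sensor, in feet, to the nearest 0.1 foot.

dₒ: 280 m = 280000 mm.
Similar triangles through the lens centre give W/dₒ = w/dᵢ; with 1/f = 1/dₒ + 1/dᵢ this gives W = w·(dₒ − f)/f.
W = 7.6 mm × (280000 − 33.4) / 33.4 = 7.6 × 8382.2335 ≈ 63704.975 mm = 63704.975/304.8 ft = 209.006 ft.

209.0 ft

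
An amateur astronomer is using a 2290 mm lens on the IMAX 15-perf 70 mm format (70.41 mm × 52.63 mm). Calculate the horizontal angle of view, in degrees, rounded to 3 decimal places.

Angle of view α = 2·arctan(w/2f) with w = 70.41 mm and f = 2290 mm.
w/2f = 0.01537; arctan(0.01537) ≈ 0.8808°, so α ≈ 1.7615°.

1.762°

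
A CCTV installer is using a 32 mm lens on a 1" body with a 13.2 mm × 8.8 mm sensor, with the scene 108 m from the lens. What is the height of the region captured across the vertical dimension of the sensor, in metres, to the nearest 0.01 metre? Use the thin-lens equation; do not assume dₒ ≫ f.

dₒ: 108 m = 108000 mm.
Similar triangles through the lens centre give W/dₒ = h/dᵢ; with 1/f = 1/dₒ + 1/dᵢ this gives W = h·(dₒ − f)/f.
W = 8.8 mm × (108000 − 32) / 32 = 8.8 × 3374.0000 ≈ 29691.200 mm = 29.6912 m.

29.69 m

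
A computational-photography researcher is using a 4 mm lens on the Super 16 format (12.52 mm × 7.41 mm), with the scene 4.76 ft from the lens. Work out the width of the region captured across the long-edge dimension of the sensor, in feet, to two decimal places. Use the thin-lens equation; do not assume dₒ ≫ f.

14.86 ft

dₒ: 4.76 ft × 304.8 mm/ft = 1450.85 mm.
Similar triangles through the lens centre give W/dₒ = w/dᵢ; with 1/f = 1/dₒ + 1/dᵢ this gives W = w·(dₒ − f)/f.
W = 12.52 mm × (1450.85 − 4) / 4 = 12.52 × 361.7120 ≈ 4528.634 mm = 4528.634/304.8 ft = 14.8577 ft.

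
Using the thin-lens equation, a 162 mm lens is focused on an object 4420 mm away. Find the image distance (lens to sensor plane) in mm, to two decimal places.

168.16 mm

1/dᵢ = 1/f − 1/dₒ = 1/162 − 1/4420 = 0.0059466 mm⁻¹.
dᵢ = 1/0.0059466 ≈ 168.1635 mm.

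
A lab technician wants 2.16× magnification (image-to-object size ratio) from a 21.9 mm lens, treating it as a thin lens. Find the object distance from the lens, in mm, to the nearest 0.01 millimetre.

32.04 mm

With m = dᵢ/dₒ and 1/f = 1/dₒ + 1/dᵢ, substituting dᵢ = m·dₒ gives 1/f = (1 + 1/m)/dₒ, hence dₒ = f·(1 + 1/m).
dₒ = 21.9 × (1 + 1/2.16) = 21.9 × 1.46296 ≈ 32.039 mm.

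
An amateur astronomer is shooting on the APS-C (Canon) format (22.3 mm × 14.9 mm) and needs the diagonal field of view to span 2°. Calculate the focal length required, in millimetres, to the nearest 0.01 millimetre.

Sensor diagonal = √(22.3² + 14.9²) = √719.3000 ≈ 26.8198 mm.
From α = 2·arctan(d/2f) we get f = d / (2·tan(α/2)).
With d = 26.8198 mm and α/2 = 1°, tan(α/2) ≈ 0.01746, so f ≈ 26.8198 / 0.03491 ≈ 768.2518 mm.

768.25 mm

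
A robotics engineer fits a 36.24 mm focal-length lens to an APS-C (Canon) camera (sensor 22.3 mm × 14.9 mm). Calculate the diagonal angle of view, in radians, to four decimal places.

0.7088 rad

Sensor diagonal = √(22.3² + 14.9²) = √719.3000 ≈ 26.8198 mm.
Angle of view α = 2·arctan(d/2f) with d = 26.8198 mm and f = 36.24 mm.
d/2f = 0.37003; arctan(0.37003) ≈ 0.3544 rad, so α ≈ 0.7088 rad.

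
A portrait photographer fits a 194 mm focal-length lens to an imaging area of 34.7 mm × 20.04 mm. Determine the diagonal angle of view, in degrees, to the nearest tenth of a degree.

11.8°

Sensor diagonal = √(34.7² + 20.04²) = √1605.6916 ≈ 40.0711 mm.
Angle of view α = 2·arctan(d/2f) with d = 40.0711 mm and f = 194 mm.
d/2f = 0.10328; arctan(0.10328) ≈ 5.8964°, so α ≈ 11.7927°.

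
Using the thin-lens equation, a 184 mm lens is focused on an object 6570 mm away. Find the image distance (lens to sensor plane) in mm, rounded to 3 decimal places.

1/dᵢ = 1/f − 1/dₒ = 1/184 − 1/6570 = 0.0052826 mm⁻¹.
dᵢ = 1/0.0052826 ≈ 189.3016 mm.

189.302 mm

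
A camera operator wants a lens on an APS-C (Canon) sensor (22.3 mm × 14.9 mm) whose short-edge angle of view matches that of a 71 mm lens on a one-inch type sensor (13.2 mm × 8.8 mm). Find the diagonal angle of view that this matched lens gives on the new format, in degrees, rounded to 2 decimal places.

Equal short-edge AOV ⇒ f₂ = f₁ · 14.9/8.8 = 71 × 1.69318 ≈ 120.2159 mm.
Sensor diagonal = √(22.3² + 14.9²) = √719.3000 ≈ 26.8198 mm.
Diagonal AOV on the new format = 2·arctan(26.8198 / (2 × 120.2159)) = 2·arctan(0.11155) ≈ 12.7299°.

12.73°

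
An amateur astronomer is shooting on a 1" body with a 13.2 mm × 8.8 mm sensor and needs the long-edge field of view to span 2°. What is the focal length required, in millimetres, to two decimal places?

378.11 mm

From α = 2·arctan(w/2f) we get f = w / (2·tan(α/2)).
With w = 13.2 mm and α/2 = 1°, tan(α/2) ≈ 0.01746, so f ≈ 13.2 / 0.03491 ≈ 378.1137 mm.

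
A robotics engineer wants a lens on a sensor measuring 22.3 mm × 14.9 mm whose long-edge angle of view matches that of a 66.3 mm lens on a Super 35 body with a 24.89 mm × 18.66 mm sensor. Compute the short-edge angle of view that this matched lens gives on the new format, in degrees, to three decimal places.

Equal long-edge AOV ⇒ f₂ = f₁ · 22.3/24.89 = 66.3 × 0.89594 ≈ 59.4010 mm.
Short-edge AOV on the new format = 2·arctan(14.9 / (2 × 59.4010)) = 2·arctan(0.12542) ≈ 14.2973°.

14.297°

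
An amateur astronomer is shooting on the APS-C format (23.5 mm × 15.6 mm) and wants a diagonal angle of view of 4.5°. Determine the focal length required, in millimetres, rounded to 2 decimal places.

358.95 mm

Sensor diagonal = √(23.5² + 15.6²) = √795.6100 ≈ 28.2066 mm.
From α = 2·arctan(d/2f) we get f = d / (2·tan(α/2)).
With d = 28.2066 mm and α/2 = 2.25°, tan(α/2) ≈ 0.03929, so f ≈ 28.2066 / 0.07858 ≈ 358.9524 mm.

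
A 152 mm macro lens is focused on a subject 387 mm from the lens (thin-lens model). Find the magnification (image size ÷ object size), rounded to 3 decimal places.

0.647×

Thin lens: 1/f = 1/dₒ + 1/dᵢ → 1/dᵢ = 1/152 − 1/387 = 0.0039950 mm⁻¹, so dᵢ ≈ 250.3149 mm.
Magnification m = dᵢ/dₒ = 250.3149/387 ≈ 0.64681.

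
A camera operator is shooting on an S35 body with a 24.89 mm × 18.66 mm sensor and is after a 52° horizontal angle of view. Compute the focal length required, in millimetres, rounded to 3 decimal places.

25.516 mm

From α = 2·arctan(w/2f) we get f = w / (2·tan(α/2)).
With w = 24.89 mm and α/2 = 26°, tan(α/2) ≈ 0.48773, so f ≈ 24.89 / 0.97547 ≈ 25.5160 mm.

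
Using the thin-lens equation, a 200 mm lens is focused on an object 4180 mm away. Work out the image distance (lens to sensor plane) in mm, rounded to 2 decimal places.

210.05 mm

1/dᵢ = 1/f − 1/dₒ = 1/200 − 1/4180 = 0.0047608 mm⁻¹.
dᵢ = 1/0.0047608 ≈ 210.0503 mm.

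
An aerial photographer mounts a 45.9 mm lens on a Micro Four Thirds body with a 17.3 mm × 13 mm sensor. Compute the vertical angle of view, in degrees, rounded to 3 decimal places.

16.120°

Angle of view α = 2·arctan(h/2f) with h = 13 mm and f = 45.9 mm.
h/2f = 0.14161; arctan(0.14161) ≈ 8.0602°, so α ≈ 16.1204°.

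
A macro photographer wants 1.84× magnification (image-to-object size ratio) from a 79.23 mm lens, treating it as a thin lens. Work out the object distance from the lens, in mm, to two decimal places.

122.29 mm

With m = dᵢ/dₒ and 1/f = 1/dₒ + 1/dᵢ, substituting dᵢ = m·dₒ gives 1/f = (1 + 1/m)/dₒ, hence dₒ = f·(1 + 1/m).
dₒ = 79.23 × (1 + 1/1.84) = 79.23 × 1.54348 ≈ 122.290 mm.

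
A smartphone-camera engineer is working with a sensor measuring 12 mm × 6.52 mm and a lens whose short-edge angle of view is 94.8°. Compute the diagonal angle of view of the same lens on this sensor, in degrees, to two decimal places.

132.60°

From the short-edge AOV: f = 6.52 / (2·tan(47.4°)) = 6.52 / 2.17498 ≈ 2.9977 mm.
Sensor diagonal = √(12² + 6.52²) = √186.5104 ≈ 13.6569 mm.
Diagonal AOV = 2·arctan(13.6569 / (2 × 2.9977)) = 2·arctan(2.27788) ≈ 132.5965°.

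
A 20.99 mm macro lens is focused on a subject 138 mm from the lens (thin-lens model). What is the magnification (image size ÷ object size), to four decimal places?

0.1794×

Thin lens: 1/f = 1/dₒ + 1/dᵢ → 1/dᵢ = 1/20.99 − 1/138 = 0.0403954 mm⁻¹, so dᵢ ≈ 24.7553 mm.
Magnification m = dᵢ/dₒ = 24.7553/138 ≈ 0.17939.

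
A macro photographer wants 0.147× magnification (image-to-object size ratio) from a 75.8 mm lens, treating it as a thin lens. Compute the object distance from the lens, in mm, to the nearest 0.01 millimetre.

With m = dᵢ/dₒ and 1/f = 1/dₒ + 1/dᵢ, substituting dᵢ = m·dₒ gives 1/f = (1 + 1/m)/dₒ, hence dₒ = f·(1 + 1/m).
dₒ = 75.8 × (1 + 1/0.147) = 75.8 × 7.80272 ≈ 591.446 mm.

591.45 mm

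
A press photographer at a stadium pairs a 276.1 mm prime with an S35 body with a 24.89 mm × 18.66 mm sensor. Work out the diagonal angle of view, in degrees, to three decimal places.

6.449°

Sensor diagonal = √(24.89² + 18.66²) = √967.7077 ≈ 31.1080 mm.
Angle of view α = 2·arctan(d/2f) with d = 31.1080 mm and f = 276.1 mm.
d/2f = 0.05633; arctan(0.05633) ≈ 3.2243°, so α ≈ 6.4487°.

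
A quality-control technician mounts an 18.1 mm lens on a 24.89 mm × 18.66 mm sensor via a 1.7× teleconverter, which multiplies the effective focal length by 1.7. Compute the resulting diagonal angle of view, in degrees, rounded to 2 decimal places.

53.63°

Effective focal length f = 18.1 × 1.7 = 30.77 mm.
Sensor diagonal = √(24.89² + 18.66²) = √967.7077 ≈ 31.1080 mm.
α = 2·arctan(31.108 / (2 × 30.77)) = 2·arctan(0.50549) ≈ 53.6325°.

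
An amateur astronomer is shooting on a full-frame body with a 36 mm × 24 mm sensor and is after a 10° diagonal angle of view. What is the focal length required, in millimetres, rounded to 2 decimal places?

247.27 mm

Sensor diagonal = √(36² + 24²) = √1872.0000 ≈ 43.2666 mm.
From α = 2·arctan(d/2f) we get f = d / (2·tan(α/2)).
With d = 43.2666 mm and α/2 = 5°, tan(α/2) ≈ 0.08749, so f ≈ 43.2666 / 0.17498 ≈ 247.2698 mm.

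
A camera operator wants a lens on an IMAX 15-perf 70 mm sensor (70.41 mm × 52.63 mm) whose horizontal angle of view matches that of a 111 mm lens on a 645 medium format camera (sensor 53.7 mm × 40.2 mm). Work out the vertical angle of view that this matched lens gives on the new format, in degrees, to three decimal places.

Equal horizontal AOV ⇒ f₂ = f₁ · 70.41/53.7 = 111 × 1.31117 ≈ 145.5402 mm.
Vertical AOV on the new format = 2·arctan(52.63 / (2 × 145.5402)) = 2·arctan(0.18081) ≈ 20.4977°.

20.498°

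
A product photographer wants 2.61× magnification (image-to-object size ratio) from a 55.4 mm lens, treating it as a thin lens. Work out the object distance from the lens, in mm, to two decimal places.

With m = dᵢ/dₒ and 1/f = 1/dₒ + 1/dᵢ, substituting dᵢ = m·dₒ gives 1/f = (1 + 1/m)/dₒ, hence dₒ = f·(1 + 1/m).
dₒ = 55.4 × (1 + 1/2.61) = 55.4 × 1.38314 ≈ 76.626 mm.

76.63 mm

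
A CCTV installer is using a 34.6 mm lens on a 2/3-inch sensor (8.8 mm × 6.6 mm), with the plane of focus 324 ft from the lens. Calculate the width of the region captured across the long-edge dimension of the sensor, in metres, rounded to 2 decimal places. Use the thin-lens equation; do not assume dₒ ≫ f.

25.11 m

dₒ: 324 ft × 304.8 mm/ft = 98755.20 mm.
Similar triangles through the lens centre give W/dₒ = w/dᵢ; with 1/f = 1/dₒ + 1/dᵢ this gives W = w·(dₒ − f)/f.
W = 8.8 mm × (98755.2 − 34.6) / 34.6 = 8.8 × 2853.1964 ≈ 25108.129 mm = 25.1081 m.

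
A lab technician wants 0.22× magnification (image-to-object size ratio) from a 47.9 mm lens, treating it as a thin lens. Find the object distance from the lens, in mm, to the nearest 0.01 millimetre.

With m = dᵢ/dₒ and 1/f = 1/dₒ + 1/dᵢ, substituting dᵢ = m·dₒ gives 1/f = (1 + 1/m)/dₒ, hence dₒ = f·(1 + 1/m).
dₒ = 47.9 × (1 + 1/0.22) = 47.9 × 5.54545 ≈ 265.627 mm.

265.63 mm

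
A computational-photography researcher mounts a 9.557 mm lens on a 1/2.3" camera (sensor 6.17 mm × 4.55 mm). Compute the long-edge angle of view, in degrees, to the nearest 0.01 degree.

Angle of view α = 2·arctan(w/2f) with w = 6.17 mm and f = 9.557 mm.
w/2f = 0.32280; arctan(0.32280) ≈ 17.8901°, so α ≈ 35.7802°.

35.78°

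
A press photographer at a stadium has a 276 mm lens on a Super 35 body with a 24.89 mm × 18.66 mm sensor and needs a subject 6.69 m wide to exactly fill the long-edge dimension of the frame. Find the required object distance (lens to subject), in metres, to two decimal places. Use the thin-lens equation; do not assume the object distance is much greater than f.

74.46 m

W: 6.69 m = 6690 mm.
Magnification m = w/W = dᵢ/dₒ; combined with 1/f = 1/dₒ + 1/dᵢ this gives dₒ = f·(1 + W/w).
dₒ = 276 mm × (1 + 6690/24.89) = 276 × 269.7826 ≈ 74460.010 mm = 74.46 m.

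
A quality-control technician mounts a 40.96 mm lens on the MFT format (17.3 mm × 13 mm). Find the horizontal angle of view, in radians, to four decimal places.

0.4162 rad

Angle of view α = 2·arctan(w/2f) with w = 17.3 mm and f = 40.96 mm.
w/2f = 0.21118; arctan(0.21118) ≈ 0.2081 rad, so α ≈ 0.4162 rad.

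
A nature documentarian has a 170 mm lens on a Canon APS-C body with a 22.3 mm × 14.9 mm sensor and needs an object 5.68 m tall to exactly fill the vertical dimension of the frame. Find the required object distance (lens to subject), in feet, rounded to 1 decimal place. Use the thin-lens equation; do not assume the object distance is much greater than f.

213.2 ft

W: 5.68 m = 5680 mm.
Magnification m = h/W = dᵢ/dₒ; combined with 1/f = 1/dₒ + 1/dᵢ this gives dₒ = f·(1 + W/h).
dₒ = 170 mm × (1 + 5680/14.9) = 170 × 382.2081 ≈ 64975.369 mm = 64975.369/304.8 ft = 213.174 ft.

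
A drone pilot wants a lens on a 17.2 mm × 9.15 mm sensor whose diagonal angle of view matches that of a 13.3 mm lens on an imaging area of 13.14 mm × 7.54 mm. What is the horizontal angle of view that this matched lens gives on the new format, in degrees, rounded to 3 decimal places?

Sensor diagonal = √(13.14² + 7.54²) = √229.5112 ≈ 15.1496 mm.
Sensor diagonal = √(17.2² + 9.15²) = √379.5625 ≈ 19.4824 mm.
Equal diagonal AOV ⇒ f₂ = f₁ · 19.4824/15.1496 = 13.3 × 1.28600 ≈ 17.1038 mm.
Horizontal AOV on the new format = 2·arctan(17.2 / (2 × 17.1038)) = 2·arctan(0.50281) ≈ 53.3878°.

53.388°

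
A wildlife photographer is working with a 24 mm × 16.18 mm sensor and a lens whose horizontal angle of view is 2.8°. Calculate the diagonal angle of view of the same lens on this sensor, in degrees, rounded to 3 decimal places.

From the horizontal AOV: f = 24 / (2·tan(1.4°)) = 24 / 0.04888 ≈ 491.0089 mm.
Sensor diagonal = √(24² + 16.18²) = √837.7924 ≈ 28.9446 mm.
Diagonal AOV = 2·arctan(28.9446 / (2 × 491.0089)) = 2·arctan(0.02947) ≈ 3.3766°.

3.377°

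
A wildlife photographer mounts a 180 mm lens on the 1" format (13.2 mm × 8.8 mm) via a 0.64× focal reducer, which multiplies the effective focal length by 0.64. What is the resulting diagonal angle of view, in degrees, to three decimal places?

Effective focal length f = 180 × 0.64 = 115.2 mm.
Sensor diagonal = √(13.2² + 8.8²) = √251.6800 ≈ 15.8644 mm.
α = 2·arctan(15.864 / (2 × 115.2)) = 2·arctan(0.06886) ≈ 7.8779°.

7.878°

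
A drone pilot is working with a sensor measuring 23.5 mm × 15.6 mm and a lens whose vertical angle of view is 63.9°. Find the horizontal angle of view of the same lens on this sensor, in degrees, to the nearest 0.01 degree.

From the vertical AOV: f = 15.6 / (2·tan(31.95°)) = 15.6 / 1.24731 ≈ 12.5069 mm.
Horizontal AOV = 2·arctan(23.5 / (2 × 12.5069)) = 2·arctan(0.93948) ≈ 86.4256°.

86.43°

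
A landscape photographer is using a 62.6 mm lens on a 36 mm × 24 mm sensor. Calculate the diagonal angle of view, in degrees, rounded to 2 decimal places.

38.13°

Sensor diagonal = √(36² + 24²) = √1872.0000 ≈ 43.2666 mm.
Angle of view α = 2·arctan(d/2f) with d = 43.2666 mm and f = 62.6 mm.
d/2f = 0.34558; arctan(0.34558) ≈ 19.0641°, so α ≈ 38.1283°.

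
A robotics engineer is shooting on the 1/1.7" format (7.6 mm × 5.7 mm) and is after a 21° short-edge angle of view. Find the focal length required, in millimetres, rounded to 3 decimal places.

From α = 2·arctan(h/2f) we get f = h / (2·tan(α/2)).
With h = 5.7 mm and α/2 = 10.5°, tan(α/2) ≈ 0.18534, so f ≈ 5.7 / 0.37068 ≈ 15.3772 mm.

15.377 mm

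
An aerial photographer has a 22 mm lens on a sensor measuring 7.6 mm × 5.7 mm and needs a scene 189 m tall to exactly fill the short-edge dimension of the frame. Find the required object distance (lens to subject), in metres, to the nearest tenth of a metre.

W: 189 m = 189000 mm.
Magnification m = h/W = dᵢ/dₒ; combined with 1/f = 1/dₒ + 1/dᵢ this gives dₒ = f·(1 + W/h).
dₒ = 22 mm × (1 + 189000/5.7) = 22 × 33158.8947 ≈ 729495.684 mm = 729.496 m.

729.5 m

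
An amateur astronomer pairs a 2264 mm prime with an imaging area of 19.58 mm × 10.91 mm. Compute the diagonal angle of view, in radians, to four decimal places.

0.0099 rad

Sensor diagonal = √(19.58² + 10.91²) = √502.4045 ≈ 22.4144 mm.
Angle of view α = 2·arctan(d/2f) with d = 22.4144 mm and f = 2264 mm.
d/2f = 0.00495; arctan(0.00495) ≈ 0.0050 rad, so α ≈ 0.0099 rad.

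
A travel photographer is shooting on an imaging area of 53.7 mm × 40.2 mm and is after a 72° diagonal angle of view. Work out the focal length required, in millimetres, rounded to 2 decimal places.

Sensor diagonal = √(53.7² + 40.2²) = √4499.7300 ≈ 67.0800 mm.
From α = 2·arctan(d/2f) we get f = d / (2·tan(α/2)).
With d = 67.0800 mm and α/2 = 36°, tan(α/2) ≈ 0.72654, so f ≈ 67.0800 / 1.45309 ≈ 46.1639 mm.

46.16 mm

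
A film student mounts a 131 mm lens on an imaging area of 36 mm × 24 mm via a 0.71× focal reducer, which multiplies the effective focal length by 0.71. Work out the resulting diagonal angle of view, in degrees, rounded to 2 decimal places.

26.19°

Effective focal length f = 131 × 0.71 = 93.01 mm.
Sensor diagonal = √(36² + 24²) = √1872.0000 ≈ 43.2666 mm.
α = 2·arctan(43.267 / (2 × 93.01)) = 2·arctan(0.23259) ≈ 26.1874°.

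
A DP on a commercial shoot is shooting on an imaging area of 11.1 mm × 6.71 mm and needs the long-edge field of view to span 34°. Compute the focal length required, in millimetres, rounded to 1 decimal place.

18.2 mm

From α = 2·arctan(w/2f) we get f = w / (2·tan(α/2)).
With w = 11.1 mm and α/2 = 17°, tan(α/2) ≈ 0.30573, so f ≈ 11.1 / 0.61146 ≈ 18.1532 mm.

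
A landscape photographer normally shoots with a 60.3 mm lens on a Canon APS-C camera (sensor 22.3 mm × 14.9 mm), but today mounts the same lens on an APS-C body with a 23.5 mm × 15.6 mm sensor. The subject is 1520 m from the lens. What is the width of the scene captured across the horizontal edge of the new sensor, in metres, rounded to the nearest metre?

592 m

The focal length stays 60.3 mm; the relevant sensor dimension is now w = 23.5 mm. Object distance dₒ = 1520 m = 1.52e+06 mm.
Thin-lens field width W = w·(dₒ − f)/f = 23.5 × (1.52e+06 − 60.3)/60.3 ≈ 592347.976 mm = 592.348 m.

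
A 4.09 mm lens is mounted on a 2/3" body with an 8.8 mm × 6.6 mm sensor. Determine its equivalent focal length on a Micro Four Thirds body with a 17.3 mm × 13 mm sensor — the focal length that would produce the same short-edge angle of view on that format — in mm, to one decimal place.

Equal angle of view means equal height/f ratio, so f₂ = f₁ · (height₂/height₁) = 4.09 × 13/6.6.
f₂ = 4.09 × 1.96970 ≈ 8.056 mm.

8.1 mm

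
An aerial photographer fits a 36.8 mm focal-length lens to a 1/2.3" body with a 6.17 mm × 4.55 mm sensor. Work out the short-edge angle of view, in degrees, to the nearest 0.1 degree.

7.1°

Angle of view α = 2·arctan(h/2f) with h = 4.55 mm and f = 36.8 mm.
h/2f = 0.06182; arctan(0.06182) ≈ 3.5376°, so α ≈ 7.0751°.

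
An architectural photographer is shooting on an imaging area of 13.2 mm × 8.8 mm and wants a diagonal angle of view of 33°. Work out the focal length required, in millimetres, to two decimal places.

26.78 mm

Sensor diagonal = √(13.2² + 8.8²) = √251.6800 ≈ 15.8644 mm.
From α = 2·arctan(d/2f) we get f = d / (2·tan(α/2)).
With d = 15.8644 mm and α/2 = 16.5°, tan(α/2) ≈ 0.29621, so f ≈ 15.8644 / 0.59243 ≈ 26.7787 mm.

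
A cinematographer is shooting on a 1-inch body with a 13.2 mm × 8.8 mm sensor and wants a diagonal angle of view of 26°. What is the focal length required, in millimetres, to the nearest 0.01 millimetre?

Sensor diagonal = √(13.2² + 8.8²) = √251.6800 ≈ 15.8644 mm.
From α = 2·arctan(d/2f) we get f = d / (2·tan(α/2)).
With d = 15.8644 mm and α/2 = 13°, tan(α/2) ≈ 0.23087, so f ≈ 15.8644 / 0.46174 ≈ 34.3582 mm.

34.36 mm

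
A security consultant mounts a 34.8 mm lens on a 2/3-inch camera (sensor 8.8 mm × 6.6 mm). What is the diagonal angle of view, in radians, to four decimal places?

Sensor diagonal = √(8.8² + 6.6²) = √121.0000 ≈ 11.0000 mm.
Angle of view α = 2·arctan(d/2f) with d = 11.0000 mm and f = 34.8 mm.
d/2f = 0.15805; arctan(0.15805) ≈ 0.1567 rad, so α ≈ 0.3135 rad.

0.3135 rad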